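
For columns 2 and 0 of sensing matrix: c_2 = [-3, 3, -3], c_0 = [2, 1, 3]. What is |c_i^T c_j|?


Inner product: -3*2 + 3*1 + -3*3
Products: [-6, 3, -9]
Sum = -12.
|dot| = 12.

12


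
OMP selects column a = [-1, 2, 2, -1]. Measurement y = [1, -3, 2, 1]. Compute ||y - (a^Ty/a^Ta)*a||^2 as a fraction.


a^T a = 10.
a^T y = -4.
coeff = -4/10 = -2/5.
||r||^2 = 67/5.

67/5


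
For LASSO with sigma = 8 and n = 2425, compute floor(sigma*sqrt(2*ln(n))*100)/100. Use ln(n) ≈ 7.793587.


ln(2425) ≈ 7.793587.
2*ln(n) ≈ 15.587174.
sqrt(2*ln(n)) ≈ sqrt(15.587174) ≈ 3.94806.
lambda ≈ 8*3.94806 = 31.58448.
floor(lambda*100)/100 = 31.58.

31.58


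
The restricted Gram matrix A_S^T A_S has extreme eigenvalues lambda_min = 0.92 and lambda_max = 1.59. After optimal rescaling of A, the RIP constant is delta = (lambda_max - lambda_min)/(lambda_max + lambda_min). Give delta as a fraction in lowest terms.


lambda_max - lambda_min = 1.59 - 0.92 = 0.67.
lambda_max + lambda_min = 1.59 + 0.92 = 2.51.
delta = 0.67/2.51 = 67/251.

67/251


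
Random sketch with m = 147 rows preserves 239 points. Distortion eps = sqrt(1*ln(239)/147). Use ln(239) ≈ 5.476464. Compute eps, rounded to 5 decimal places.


ln(239) ≈ 5.476464.
1*ln(N)/m ≈ 1*5.476464/147 ≈ 0.03725486.
eps = sqrt(0.03725486) ≈ 0.1930152 ≈ 0.19302.

0.19302


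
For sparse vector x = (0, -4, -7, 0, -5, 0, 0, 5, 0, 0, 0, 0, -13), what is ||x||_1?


Non-zero entries: [(1, -4), (2, -7), (4, -5), (7, 5), (12, -13)]
Absolute values: [4, 7, 5, 5, 13]
||x||_1 = sum = 34.

34


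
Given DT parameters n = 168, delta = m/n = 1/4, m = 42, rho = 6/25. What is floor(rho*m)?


m = 1/4*168 = 42.
rho = 6/25.
rho*m = 6/25*42 = 10.08.
k = floor(10.08) = 10.

10


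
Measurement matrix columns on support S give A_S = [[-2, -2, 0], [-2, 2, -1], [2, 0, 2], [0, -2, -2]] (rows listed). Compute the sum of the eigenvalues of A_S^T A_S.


Sum of eigenvalues of A_S^T A_S = trace(A_S^T A_S) = sum of squared column norms of A_S.
A_S^T A_S diagonal: [12, 12, 9].
trace = 12 + 12 + 9 = 33.

33


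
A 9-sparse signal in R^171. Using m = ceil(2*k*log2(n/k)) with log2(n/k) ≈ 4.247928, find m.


log2(n/k) = log2(171/9) ≈ 4.247928.
2*k*log2(n/k) ≈ 2*9*4.247928 = 76.462704.
m = ceil(76.462704) = 77.

77


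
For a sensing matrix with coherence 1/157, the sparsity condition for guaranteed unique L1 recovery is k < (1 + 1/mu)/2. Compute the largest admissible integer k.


1/mu = 157.
1 + 1/mu = 158.
(1 + 1/mu)/2 = 79 is an integer and the inequality is strict, so k_max = 79 - 1 = 78.

78


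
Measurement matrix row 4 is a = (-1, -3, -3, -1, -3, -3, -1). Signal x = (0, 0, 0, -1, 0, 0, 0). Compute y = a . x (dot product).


Non-zero terms: ['-1*-1']
Products: [1]
y = sum = 1.

1


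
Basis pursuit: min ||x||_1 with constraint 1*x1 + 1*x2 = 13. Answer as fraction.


Axis intercepts:
  x1 = 13, x2 = 0: L1 = 13
  x1 = 0, x2 = 13: L1 = 13
x* = (13, 0)
||x*||_1 = 13.

13


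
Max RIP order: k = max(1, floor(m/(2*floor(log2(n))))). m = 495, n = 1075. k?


floor(log2(1075)) = 10.
2*10 = 20.
m/(2*floor(log2(n))) = 495/20 ≈ 24.75.
floor = 24.
k = max(1, 24) = 24.

24


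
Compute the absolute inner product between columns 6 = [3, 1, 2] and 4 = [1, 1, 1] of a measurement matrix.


Inner product: 3*1 + 1*1 + 2*1
Products: [3, 1, 2]
Sum = 6.
|dot| = 6.

6


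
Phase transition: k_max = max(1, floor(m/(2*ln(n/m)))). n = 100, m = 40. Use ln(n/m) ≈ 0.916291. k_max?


n/m = 100/40 = 5/2.
ln(n/m) ≈ 0.916291.
2*ln(n/m) ≈ 1.832582.
m/(2*ln(n/m)) ≈ 40/1.832582 ≈ 21.8271.
floor = 21.
k_max = max(1, 21) = 21.

21


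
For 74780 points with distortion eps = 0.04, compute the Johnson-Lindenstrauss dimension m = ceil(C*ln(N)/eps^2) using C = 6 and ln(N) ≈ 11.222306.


ln(74780) ≈ 11.222306.
eps^2 = 0.04^2 = 0.0016.
C*ln(N)/eps^2 ≈ 6*11.222306/0.0016 ≈ 42083.6475.
m = ceil(42083.6475) = 42084.

42084


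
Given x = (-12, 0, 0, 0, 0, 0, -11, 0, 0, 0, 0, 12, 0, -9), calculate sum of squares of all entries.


Non-zero entries: [(0, -12), (6, -11), (11, 12), (13, -9)]
Squares: [144, 121, 144, 81]
||x||_2^2 = sum = 490.

490


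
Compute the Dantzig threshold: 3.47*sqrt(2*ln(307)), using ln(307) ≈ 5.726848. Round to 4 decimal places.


ln(307) ≈ 5.726848.
2*ln(n) ≈ 11.453696.
sqrt(2*ln(n)) ≈ sqrt(11.453696) ≈ 3.384331.
threshold ≈ 3.47*3.384331 = 11.74362857 ≈ 11.7436.

11.7436


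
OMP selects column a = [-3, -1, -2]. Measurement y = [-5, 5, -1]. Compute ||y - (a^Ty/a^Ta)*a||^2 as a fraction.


a^T a = 14.
a^T y = 12.
coeff = 12/14 = 6/7.
||r||^2 = 285/7.

285/7


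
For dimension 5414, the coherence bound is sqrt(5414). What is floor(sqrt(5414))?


73^2 = 5329 <= 5414 < 5476 = 74^2, so 73 <= sqrt(5414) < 74.
floor(sqrt(5414)) = 73.

73


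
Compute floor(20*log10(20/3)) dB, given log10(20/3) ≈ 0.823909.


||x||/||e|| = 20/3.
log10(20/3) ≈ 0.823909.
20*log10(||x||/||e||) ≈ 20*0.823909 = 16.47818.
floor(16.47818) = 16.

16


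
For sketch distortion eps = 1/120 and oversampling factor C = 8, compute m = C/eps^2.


1/eps = 120.
(1/eps)^2 = 14400.
m = 8*14400 = 115200.

115200


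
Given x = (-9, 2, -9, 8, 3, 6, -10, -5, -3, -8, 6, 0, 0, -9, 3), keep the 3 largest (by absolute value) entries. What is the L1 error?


Sorted |x_i| descending: [10, 9, 9, 9, 8, 8, 6, 6, 5, 3, 3, 3, 2, 0, 0]
Keep top 3: [10, 9, 9]
Tail entries: [9, 8, 8, 6, 6, 5, 3, 3, 3, 2, 0, 0]
L1 error = sum of tail = 53.

53


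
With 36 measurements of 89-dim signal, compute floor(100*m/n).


100*m/n = 100*36/89 ≈ 40.4494.
floor = 40.

40


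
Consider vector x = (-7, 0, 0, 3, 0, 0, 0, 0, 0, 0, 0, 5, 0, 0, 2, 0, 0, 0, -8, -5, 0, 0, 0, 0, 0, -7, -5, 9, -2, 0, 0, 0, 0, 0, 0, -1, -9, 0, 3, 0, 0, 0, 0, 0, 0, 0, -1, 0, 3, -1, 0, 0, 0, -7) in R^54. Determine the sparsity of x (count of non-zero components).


Non-zero positions: [0, 3, 11, 14, 18, 19, 25, 26, 27, 28, 35, 36, 38, 46, 48, 49, 53].
Sparsity = 17.

17


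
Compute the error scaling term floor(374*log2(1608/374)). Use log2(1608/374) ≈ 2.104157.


log2(n/k) = log2(1608/374) ≈ 2.104157.
k*log2(n/k) ≈ 374*2.104157 = 786.954718.
floor(786.954718) = 786.

786


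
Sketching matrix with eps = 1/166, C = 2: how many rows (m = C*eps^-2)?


1/eps = 166.
(1/eps)^2 = 27556.
m = 2*27556 = 55112.

55112


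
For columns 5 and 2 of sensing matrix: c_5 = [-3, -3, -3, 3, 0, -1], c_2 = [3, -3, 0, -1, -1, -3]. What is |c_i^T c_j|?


Inner product: -3*3 + -3*-3 + -3*0 + 3*-1 + 0*-1 + -1*-3
Products: [-9, 9, 0, -3, 0, 3]
Sum = 0.
|dot| = 0.

0


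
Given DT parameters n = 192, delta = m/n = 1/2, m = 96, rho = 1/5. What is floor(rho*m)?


m = 1/2*192 = 96.
rho = 1/5.
rho*m = 1/5*96 = 19.2.
k = floor(19.2) = 19.

19


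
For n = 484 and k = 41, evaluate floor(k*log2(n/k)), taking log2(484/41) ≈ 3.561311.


log2(n/k) = log2(484/41) ≈ 3.561311.
k*log2(n/k) ≈ 41*3.561311 = 146.013751.
floor(146.013751) = 146.

146


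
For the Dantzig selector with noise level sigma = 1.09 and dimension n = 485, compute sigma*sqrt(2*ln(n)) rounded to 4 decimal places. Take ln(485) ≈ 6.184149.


ln(485) ≈ 6.184149.
2*ln(n) ≈ 12.368298.
sqrt(2*ln(n)) ≈ sqrt(12.368298) ≈ 3.516859.
threshold ≈ 1.09*3.516859 = 3.83337631 ≈ 3.8334.

3.8334


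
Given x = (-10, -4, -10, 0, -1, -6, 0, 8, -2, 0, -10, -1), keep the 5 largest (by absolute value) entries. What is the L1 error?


Sorted |x_i| descending: [10, 10, 10, 8, 6, 4, 2, 1, 1, 0, 0, 0]
Keep top 5: [10, 10, 10, 8, 6]
Tail entries: [4, 2, 1, 1, 0, 0, 0]
L1 error = sum of tail = 8.

8


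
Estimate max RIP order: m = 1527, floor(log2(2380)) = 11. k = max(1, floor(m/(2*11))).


floor(log2(2380)) = 11.
2*11 = 22.
m/(2*floor(log2(n))) = 1527/22 ≈ 69.4091.
floor = 69.
k = max(1, 69) = 69.

69


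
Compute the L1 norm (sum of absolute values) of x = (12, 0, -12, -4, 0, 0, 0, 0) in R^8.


Non-zero entries: [(0, 12), (2, -12), (3, -4)]
Absolute values: [12, 12, 4]
||x||_1 = sum = 28.

28


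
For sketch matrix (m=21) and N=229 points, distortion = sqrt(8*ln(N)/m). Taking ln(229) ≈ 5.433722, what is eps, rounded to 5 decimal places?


ln(229) ≈ 5.433722.
8*ln(N)/m ≈ 8*5.433722/21 ≈ 2.06998933.
eps = sqrt(2.06998933) ≈ 1.4387457 ≈ 1.43875.

1.43875


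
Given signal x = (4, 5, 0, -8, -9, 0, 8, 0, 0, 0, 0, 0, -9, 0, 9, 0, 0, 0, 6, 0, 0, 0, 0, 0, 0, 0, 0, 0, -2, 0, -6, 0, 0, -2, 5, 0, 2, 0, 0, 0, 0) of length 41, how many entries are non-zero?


Non-zero positions: [0, 1, 3, 4, 6, 12, 14, 18, 28, 30, 33, 34, 36].
Sparsity = 13.

13


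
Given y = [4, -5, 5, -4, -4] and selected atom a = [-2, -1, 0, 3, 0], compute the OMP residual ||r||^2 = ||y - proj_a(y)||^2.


a^T a = 14.
a^T y = -15.
coeff = -15/14 = -15/14.
||r||^2 = 1147/14.

1147/14


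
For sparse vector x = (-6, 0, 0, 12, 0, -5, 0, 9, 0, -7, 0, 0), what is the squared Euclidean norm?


Non-zero entries: [(0, -6), (3, 12), (5, -5), (7, 9), (9, -7)]
Squares: [36, 144, 25, 81, 49]
||x||_2^2 = sum = 335.

335


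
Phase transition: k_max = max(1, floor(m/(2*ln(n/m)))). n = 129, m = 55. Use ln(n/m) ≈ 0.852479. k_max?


n/m = 129/55.
ln(n/m) ≈ 0.852479.
2*ln(n/m) ≈ 1.704958.
m/(2*ln(n/m)) ≈ 55/1.704958 ≈ 32.2589.
floor = 32.
k_max = max(1, 32) = 32.

32


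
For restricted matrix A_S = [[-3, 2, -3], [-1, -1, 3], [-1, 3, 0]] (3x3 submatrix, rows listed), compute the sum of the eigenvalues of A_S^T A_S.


Sum of eigenvalues of A_S^T A_S = trace(A_S^T A_S) = sum of squared column norms of A_S.
A_S^T A_S diagonal: [11, 14, 18].
trace = 11 + 14 + 18 = 43.

43


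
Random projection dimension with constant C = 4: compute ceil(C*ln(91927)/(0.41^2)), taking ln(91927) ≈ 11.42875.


ln(91927) ≈ 11.42875.
eps^2 = 0.41^2 = 0.1681.
C*ln(N)/eps^2 ≈ 4*11.42875/0.1681 ≈ 271.9512.
m = ceil(271.9512) = 272.

272


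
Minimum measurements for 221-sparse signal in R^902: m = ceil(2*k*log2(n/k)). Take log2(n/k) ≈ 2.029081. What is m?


log2(n/k) = log2(902/221) ≈ 2.029081.
2*k*log2(n/k) ≈ 2*221*2.029081 = 896.853802.
m = ceil(896.853802) = 897.

897


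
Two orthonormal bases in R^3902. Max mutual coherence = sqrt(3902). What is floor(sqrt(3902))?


62^2 = 3844 <= 3902 < 3969 = 63^2, so 62 <= sqrt(3902) < 63.
floor(sqrt(3902)) = 62.

62


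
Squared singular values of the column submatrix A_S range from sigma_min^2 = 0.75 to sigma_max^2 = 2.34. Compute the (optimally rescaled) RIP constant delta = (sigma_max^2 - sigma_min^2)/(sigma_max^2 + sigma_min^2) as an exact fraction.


lambda_max - lambda_min = 2.34 - 0.75 = 1.59.
lambda_max + lambda_min = 2.34 + 0.75 = 3.09.
delta = 1.59/3.09 = 159/309 = 53/103.

53/103


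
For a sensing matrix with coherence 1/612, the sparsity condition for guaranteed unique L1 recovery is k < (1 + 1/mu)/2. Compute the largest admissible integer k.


1/mu = 612.
1 + 1/mu = 613.
(1 + 1/mu)/2 = 306.5 is not an integer, so k_max = floor(306.5) = 306.

306


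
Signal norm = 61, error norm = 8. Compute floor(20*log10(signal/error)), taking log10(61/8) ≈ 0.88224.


||x||/||e|| = 61/8.
log10(61/8) ≈ 0.88224.
20*log10(||x||/||e||) ≈ 20*0.88224 = 17.6448.
floor(17.6448) = 17.

17


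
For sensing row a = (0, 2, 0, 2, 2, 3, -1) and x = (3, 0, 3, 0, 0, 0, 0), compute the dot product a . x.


Non-zero terms: ['0*3', '0*3']
Products: [0, 0]
y = sum = 0.

0


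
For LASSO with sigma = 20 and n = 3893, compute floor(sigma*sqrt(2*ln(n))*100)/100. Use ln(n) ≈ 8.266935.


ln(3893) ≈ 8.266935.
2*ln(n) ≈ 16.53387.
sqrt(2*ln(n)) ≈ sqrt(16.53387) ≈ 4.066186.
lambda ≈ 20*4.066186 = 81.32372.
floor(lambda*100)/100 = 81.32.

81.32


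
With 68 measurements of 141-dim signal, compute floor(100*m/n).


100*m/n = 100*68/141 ≈ 48.227.
floor = 48.

48


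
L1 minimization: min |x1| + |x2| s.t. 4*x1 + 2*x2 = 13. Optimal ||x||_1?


Axis intercepts:
  x1 = 13/4, x2 = 0: L1 = 13/4
  x1 = 0, x2 = 13/2: L1 = 13/2
x* = (13/4, 0)
||x*||_1 = 13/4.

13/4


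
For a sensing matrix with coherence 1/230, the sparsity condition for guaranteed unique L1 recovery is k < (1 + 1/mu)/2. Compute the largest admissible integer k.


1/mu = 230.
1 + 1/mu = 231.
(1 + 1/mu)/2 = 115.5 is not an integer, so k_max = floor(115.5) = 115.

115


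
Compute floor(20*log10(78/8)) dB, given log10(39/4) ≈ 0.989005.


||x||/||e|| = 78/8 = 39/4.
log10(39/4) ≈ 0.989005.
20*log10(||x||/||e||) ≈ 20*0.989005 = 19.7801.
floor(19.7801) = 19.

19


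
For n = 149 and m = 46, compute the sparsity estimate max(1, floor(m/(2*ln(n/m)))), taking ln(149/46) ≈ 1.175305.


n/m = 149/46.
ln(n/m) ≈ 1.175305.
2*ln(n/m) ≈ 2.35061.
m/(2*ln(n/m)) ≈ 46/2.35061 ≈ 19.5694.
floor = 19.
k_max = max(1, 19) = 19.

19


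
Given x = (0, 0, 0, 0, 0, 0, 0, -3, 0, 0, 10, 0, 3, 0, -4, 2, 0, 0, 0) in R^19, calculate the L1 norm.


Non-zero entries: [(7, -3), (10, 10), (12, 3), (14, -4), (15, 2)]
Absolute values: [3, 10, 3, 4, 2]
||x||_1 = sum = 22.

22


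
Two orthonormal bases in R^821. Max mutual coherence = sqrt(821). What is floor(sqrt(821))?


28^2 = 784 <= 821 < 841 = 29^2, so 28 <= sqrt(821) < 29.
floor(sqrt(821)) = 28.

28


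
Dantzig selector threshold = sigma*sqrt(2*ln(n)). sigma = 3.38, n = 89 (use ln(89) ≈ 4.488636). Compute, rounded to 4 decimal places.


ln(89) ≈ 4.488636.
2*ln(n) ≈ 8.977272.
sqrt(2*ln(n)) ≈ sqrt(8.977272) ≈ 2.99621.
threshold ≈ 3.38*2.99621 = 10.1271898 ≈ 10.1272.

10.1272


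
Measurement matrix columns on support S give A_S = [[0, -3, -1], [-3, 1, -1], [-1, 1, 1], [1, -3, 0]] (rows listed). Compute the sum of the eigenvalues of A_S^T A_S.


Sum of eigenvalues of A_S^T A_S = trace(A_S^T A_S) = sum of squared column norms of A_S.
A_S^T A_S diagonal: [11, 20, 3].
trace = 11 + 20 + 3 = 34.

34


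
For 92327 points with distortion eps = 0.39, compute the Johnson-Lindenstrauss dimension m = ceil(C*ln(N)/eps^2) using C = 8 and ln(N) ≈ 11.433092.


ln(92327) ≈ 11.433092.
eps^2 = 0.39^2 = 0.1521.
C*ln(N)/eps^2 ≈ 8*11.433092/0.1521 ≈ 601.3461.
m = ceil(601.3461) = 602.

602


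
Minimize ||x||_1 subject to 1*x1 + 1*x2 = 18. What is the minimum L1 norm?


Axis intercepts:
  x1 = 18, x2 = 0: L1 = 18
  x1 = 0, x2 = 18: L1 = 18
x* = (18, 0)
||x*||_1 = 18.

18


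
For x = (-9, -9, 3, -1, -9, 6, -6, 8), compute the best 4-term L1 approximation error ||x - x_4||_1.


Sorted |x_i| descending: [9, 9, 9, 8, 6, 6, 3, 1]
Keep top 4: [9, 9, 9, 8]
Tail entries: [6, 6, 3, 1]
L1 error = sum of tail = 16.

16


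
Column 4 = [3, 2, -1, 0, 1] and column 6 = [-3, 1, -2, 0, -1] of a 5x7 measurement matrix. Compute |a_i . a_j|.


Inner product: 3*-3 + 2*1 + -1*-2 + 0*0 + 1*-1
Products: [-9, 2, 2, 0, -1]
Sum = -6.
|dot| = 6.

6


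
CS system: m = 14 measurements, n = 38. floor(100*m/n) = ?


100*m/n = 100*14/38 ≈ 36.8421.
floor = 36.

36


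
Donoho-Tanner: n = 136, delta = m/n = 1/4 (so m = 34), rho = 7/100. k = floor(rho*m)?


m = 1/4*136 = 34.
rho = 7/100.
rho*m = 7/100*34 = 2.38.
k = floor(2.38) = 2.

2


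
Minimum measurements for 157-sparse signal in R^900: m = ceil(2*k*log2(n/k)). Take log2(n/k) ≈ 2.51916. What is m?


log2(n/k) = log2(900/157) ≈ 2.51916.
2*k*log2(n/k) ≈ 2*157*2.51916 = 791.01624.
m = ceil(791.01624) = 792.

792


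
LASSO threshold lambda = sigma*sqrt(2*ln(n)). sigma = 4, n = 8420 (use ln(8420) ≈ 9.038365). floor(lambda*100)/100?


ln(8420) ≈ 9.038365.
2*ln(n) ≈ 18.07673.
sqrt(2*ln(n)) ≈ sqrt(18.07673) ≈ 4.251674.
lambda ≈ 4*4.251674 = 17.006696.
floor(lambda*100)/100 = 17.00.

17.00


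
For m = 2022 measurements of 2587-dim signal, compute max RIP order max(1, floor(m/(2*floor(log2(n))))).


floor(log2(2587)) = 11.
2*11 = 22.
m/(2*floor(log2(n))) = 2022/22 ≈ 91.9091.
floor = 91.
k = max(1, 91) = 91.

91


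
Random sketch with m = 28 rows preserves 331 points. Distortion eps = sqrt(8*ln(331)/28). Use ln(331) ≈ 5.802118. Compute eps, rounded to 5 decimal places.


ln(331) ≈ 5.802118.
8*ln(N)/m ≈ 8*5.802118/28 ≈ 1.657748.
eps = sqrt(1.657748) ≈ 1.2875356 ≈ 1.28754.

1.28754


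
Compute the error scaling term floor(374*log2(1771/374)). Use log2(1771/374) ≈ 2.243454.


log2(n/k) = log2(1771/374) ≈ 2.243454.
k*log2(n/k) ≈ 374*2.243454 = 839.051796.
floor(839.051796) = 839.

839


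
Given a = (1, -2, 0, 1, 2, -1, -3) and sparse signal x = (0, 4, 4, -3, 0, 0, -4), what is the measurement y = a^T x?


Non-zero terms: ['-2*4', '0*4', '1*-3', '-3*-4']
Products: [-8, 0, -3, 12]
y = sum = 1.

1


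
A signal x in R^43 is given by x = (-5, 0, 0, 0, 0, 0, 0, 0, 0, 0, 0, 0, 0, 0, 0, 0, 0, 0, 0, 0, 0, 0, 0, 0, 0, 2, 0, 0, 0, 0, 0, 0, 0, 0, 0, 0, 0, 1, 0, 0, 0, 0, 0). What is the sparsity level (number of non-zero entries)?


Non-zero positions: [0, 25, 37].
Sparsity = 3.

3


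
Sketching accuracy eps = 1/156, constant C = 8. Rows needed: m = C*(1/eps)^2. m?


1/eps = 156.
(1/eps)^2 = 24336.
m = 8*24336 = 194688.

194688


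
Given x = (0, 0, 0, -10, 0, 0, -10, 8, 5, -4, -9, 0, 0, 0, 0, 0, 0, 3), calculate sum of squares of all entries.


Non-zero entries: [(3, -10), (6, -10), (7, 8), (8, 5), (9, -4), (10, -9), (17, 3)]
Squares: [100, 100, 64, 25, 16, 81, 9]
||x||_2^2 = sum = 395.

395


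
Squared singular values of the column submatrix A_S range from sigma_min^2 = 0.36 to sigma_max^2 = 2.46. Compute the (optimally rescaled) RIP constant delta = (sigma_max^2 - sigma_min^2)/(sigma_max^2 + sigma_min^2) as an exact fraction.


lambda_max - lambda_min = 2.46 - 0.36 = 2.10.
lambda_max + lambda_min = 2.46 + 0.36 = 2.82.
delta = 2.10/2.82 = 210/282 = 35/47.

35/47


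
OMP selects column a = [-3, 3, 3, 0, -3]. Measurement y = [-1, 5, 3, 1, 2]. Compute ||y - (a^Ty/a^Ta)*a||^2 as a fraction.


a^T a = 36.
a^T y = 21.
coeff = 21/36 = 7/12.
||r||^2 = 111/4.

111/4


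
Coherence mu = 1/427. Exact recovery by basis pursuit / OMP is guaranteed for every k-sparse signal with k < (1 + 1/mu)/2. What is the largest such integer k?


1/mu = 427.
1 + 1/mu = 428.
(1 + 1/mu)/2 = 214 is an integer and the inequality is strict, so k_max = 214 - 1 = 213.

213


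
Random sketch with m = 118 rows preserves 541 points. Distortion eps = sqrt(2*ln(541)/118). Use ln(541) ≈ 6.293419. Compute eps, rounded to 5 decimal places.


ln(541) ≈ 6.293419.
2*ln(N)/m ≈ 2*6.293419/118 ≈ 0.10666812.
eps = sqrt(0.10666812) ≈ 0.3266009 ≈ 0.32660.

0.32660


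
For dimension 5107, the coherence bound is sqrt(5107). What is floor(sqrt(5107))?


71^2 = 5041 <= 5107 < 5184 = 72^2, so 71 <= sqrt(5107) < 72.
floor(sqrt(5107)) = 71.

71


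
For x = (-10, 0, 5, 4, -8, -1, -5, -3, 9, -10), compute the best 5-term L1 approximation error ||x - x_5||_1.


Sorted |x_i| descending: [10, 10, 9, 8, 5, 5, 4, 3, 1, 0]
Keep top 5: [10, 10, 9, 8, 5]
Tail entries: [5, 4, 3, 1, 0]
L1 error = sum of tail = 13.

13


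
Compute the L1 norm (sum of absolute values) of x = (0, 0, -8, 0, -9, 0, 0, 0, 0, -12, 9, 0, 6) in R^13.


Non-zero entries: [(2, -8), (4, -9), (9, -12), (10, 9), (12, 6)]
Absolute values: [8, 9, 12, 9, 6]
||x||_1 = sum = 44.

44


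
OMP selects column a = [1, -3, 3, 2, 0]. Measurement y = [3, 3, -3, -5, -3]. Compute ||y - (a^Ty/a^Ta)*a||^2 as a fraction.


a^T a = 23.
a^T y = -25.
coeff = -25/23 = -25/23.
||r||^2 = 778/23.

778/23


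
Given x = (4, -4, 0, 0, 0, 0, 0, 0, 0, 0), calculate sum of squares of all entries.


Non-zero entries: [(0, 4), (1, -4)]
Squares: [16, 16]
||x||_2^2 = sum = 32.

32


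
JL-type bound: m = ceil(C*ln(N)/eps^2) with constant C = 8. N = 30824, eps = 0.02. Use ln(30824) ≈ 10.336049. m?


ln(30824) ≈ 10.336049.
eps^2 = 0.02^2 = 0.0004.
C*ln(N)/eps^2 ≈ 8*10.336049/0.0004 ≈ 206720.98.
m = ceil(206720.98) = 206721.

206721


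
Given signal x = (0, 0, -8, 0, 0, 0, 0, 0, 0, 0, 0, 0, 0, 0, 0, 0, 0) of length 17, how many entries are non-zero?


Non-zero positions: [2].
Sparsity = 1.

1


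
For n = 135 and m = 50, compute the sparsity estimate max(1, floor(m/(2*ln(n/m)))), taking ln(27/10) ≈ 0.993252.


n/m = 135/50 = 27/10.
ln(n/m) ≈ 0.993252.
2*ln(n/m) ≈ 1.986504.
m/(2*ln(n/m)) ≈ 50/1.986504 ≈ 25.1698.
floor = 25.
k_max = max(1, 25) = 25.

25


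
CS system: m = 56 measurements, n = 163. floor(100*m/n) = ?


100*m/n = 100*56/163 ≈ 34.3558.
floor = 34.

34


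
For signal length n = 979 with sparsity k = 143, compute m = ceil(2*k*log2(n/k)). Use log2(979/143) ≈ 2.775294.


log2(n/k) = log2(979/143) ≈ 2.775294.
2*k*log2(n/k) ≈ 2*143*2.775294 = 793.734084.
m = ceil(793.734084) = 794.

794


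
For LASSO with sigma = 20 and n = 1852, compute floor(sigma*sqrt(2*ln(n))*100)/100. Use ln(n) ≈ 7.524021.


ln(1852) ≈ 7.524021.
2*ln(n) ≈ 15.048042.
sqrt(2*ln(n)) ≈ sqrt(15.048042) ≈ 3.879181.
lambda ≈ 20*3.879181 = 77.58362.
floor(lambda*100)/100 = 77.58.

77.58


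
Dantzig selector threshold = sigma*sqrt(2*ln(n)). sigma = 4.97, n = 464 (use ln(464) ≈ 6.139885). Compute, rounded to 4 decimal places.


ln(464) ≈ 6.139885.
2*ln(n) ≈ 12.27977.
sqrt(2*ln(n)) ≈ sqrt(12.27977) ≈ 3.50425.
threshold ≈ 4.97*3.50425 = 17.4161225 ≈ 17.4161.

17.4161


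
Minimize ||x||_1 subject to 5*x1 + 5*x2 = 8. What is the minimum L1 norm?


Axis intercepts:
  x1 = 8/5, x2 = 0: L1 = 8/5
  x1 = 0, x2 = 8/5: L1 = 8/5
x* = (8/5, 0)
||x*||_1 = 8/5.

8/5


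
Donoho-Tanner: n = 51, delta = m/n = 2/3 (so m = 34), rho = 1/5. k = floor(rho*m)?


m = 2/3*51 = 34.
rho = 1/5.
rho*m = 1/5*34 = 6.8.
k = floor(6.8) = 6.

6


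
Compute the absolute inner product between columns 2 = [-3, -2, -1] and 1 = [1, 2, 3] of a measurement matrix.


Inner product: -3*1 + -2*2 + -1*3
Products: [-3, -4, -3]
Sum = -10.
|dot| = 10.

10


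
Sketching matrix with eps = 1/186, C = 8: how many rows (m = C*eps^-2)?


1/eps = 186.
(1/eps)^2 = 34596.
m = 8*34596 = 276768.

276768


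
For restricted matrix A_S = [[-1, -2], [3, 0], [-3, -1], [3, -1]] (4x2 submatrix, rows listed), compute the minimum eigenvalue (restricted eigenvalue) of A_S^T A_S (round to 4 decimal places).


A_S^T A_S = [[28, 2], [2, 6]].
trace = 34.
det = 164.
disc = trace^2 - 4*det = 1156 - 4*164 = 500.
sqrt(500) ≈ 22.360680.
lam_min = (34 - sqrt(500))/2 ≈ (34 - 22.360680)/2 = 5.81966 ≈ 5.8197.

5.8197


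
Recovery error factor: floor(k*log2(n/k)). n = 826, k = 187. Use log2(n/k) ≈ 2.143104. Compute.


log2(n/k) = log2(826/187) ≈ 2.143104.
k*log2(n/k) ≈ 187*2.143104 = 400.760448.
floor(400.760448) = 400.

400


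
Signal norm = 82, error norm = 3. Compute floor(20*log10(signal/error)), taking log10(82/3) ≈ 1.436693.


||x||/||e|| = 82/3.
log10(82/3) ≈ 1.436693.
20*log10(||x||/||e||) ≈ 20*1.436693 = 28.73386.
floor(28.73386) = 28.

28


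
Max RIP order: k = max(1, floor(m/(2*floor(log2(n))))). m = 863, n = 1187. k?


floor(log2(1187)) = 10.
2*10 = 20.
m/(2*floor(log2(n))) = 863/20 ≈ 43.15.
floor = 43.
k = max(1, 43) = 43.

43


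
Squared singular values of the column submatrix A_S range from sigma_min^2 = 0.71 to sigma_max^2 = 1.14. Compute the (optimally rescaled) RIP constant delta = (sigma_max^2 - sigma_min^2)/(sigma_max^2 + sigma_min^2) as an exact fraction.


lambda_max - lambda_min = 1.14 - 0.71 = 0.43.
lambda_max + lambda_min = 1.14 + 0.71 = 1.85.
delta = 0.43/1.85 = 43/185.

43/185


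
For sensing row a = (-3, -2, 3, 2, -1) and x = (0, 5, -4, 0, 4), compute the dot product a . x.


Non-zero terms: ['-2*5', '3*-4', '-1*4']
Products: [-10, -12, -4]
y = sum = -26.

-26


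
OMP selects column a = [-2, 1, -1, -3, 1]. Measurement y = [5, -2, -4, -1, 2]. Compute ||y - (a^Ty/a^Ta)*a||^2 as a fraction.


a^T a = 16.
a^T y = -3.
coeff = -3/16 = -3/16.
||r||^2 = 791/16.

791/16


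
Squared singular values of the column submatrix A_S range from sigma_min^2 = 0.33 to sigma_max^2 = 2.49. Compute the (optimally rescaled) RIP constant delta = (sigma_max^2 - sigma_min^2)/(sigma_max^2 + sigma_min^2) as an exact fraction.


lambda_max - lambda_min = 2.49 - 0.33 = 2.16.
lambda_max + lambda_min = 2.49 + 0.33 = 2.82.
delta = 2.16/2.82 = 216/282 = 36/47.

36/47


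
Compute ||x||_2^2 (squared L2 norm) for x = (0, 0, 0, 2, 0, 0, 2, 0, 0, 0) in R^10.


Non-zero entries: [(3, 2), (6, 2)]
Squares: [4, 4]
||x||_2^2 = sum = 8.

8


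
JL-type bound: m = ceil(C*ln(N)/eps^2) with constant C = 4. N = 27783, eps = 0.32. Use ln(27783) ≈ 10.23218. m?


ln(27783) ≈ 10.23218.
eps^2 = 0.32^2 = 0.1024.
C*ln(N)/eps^2 ≈ 4*10.23218/0.1024 ≈ 399.6945.
m = ceil(399.6945) = 400.

400


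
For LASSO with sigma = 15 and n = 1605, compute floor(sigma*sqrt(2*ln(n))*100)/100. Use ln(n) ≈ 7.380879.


ln(1605) ≈ 7.380879.
2*ln(n) ≈ 14.761758.
sqrt(2*ln(n)) ≈ sqrt(14.761758) ≈ 3.842103.
lambda ≈ 15*3.842103 = 57.631545.
floor(lambda*100)/100 = 57.63.

57.63


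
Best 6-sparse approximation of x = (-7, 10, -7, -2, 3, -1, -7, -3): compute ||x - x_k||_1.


Sorted |x_i| descending: [10, 7, 7, 7, 3, 3, 2, 1]
Keep top 6: [10, 7, 7, 7, 3, 3]
Tail entries: [2, 1]
L1 error = sum of tail = 3.

3


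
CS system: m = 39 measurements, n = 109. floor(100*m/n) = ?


100*m/n = 100*39/109 ≈ 35.7798.
floor = 35.

35


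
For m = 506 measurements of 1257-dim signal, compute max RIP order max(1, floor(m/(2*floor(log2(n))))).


floor(log2(1257)) = 10.
2*10 = 20.
m/(2*floor(log2(n))) = 506/20 ≈ 25.3.
floor = 25.
k = max(1, 25) = 25.

25


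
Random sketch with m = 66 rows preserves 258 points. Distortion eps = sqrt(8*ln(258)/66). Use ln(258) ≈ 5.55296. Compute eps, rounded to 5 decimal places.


ln(258) ≈ 5.55296.
8*ln(N)/m ≈ 8*5.55296/66 ≈ 0.67308606.
eps = sqrt(0.67308606) ≈ 0.8204182 ≈ 0.82042.

0.82042


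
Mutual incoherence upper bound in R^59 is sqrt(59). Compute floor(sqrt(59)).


7^2 = 49 <= 59 < 64 = 8^2, so 7 <= sqrt(59) < 8.
floor(sqrt(59)) = 7.

7


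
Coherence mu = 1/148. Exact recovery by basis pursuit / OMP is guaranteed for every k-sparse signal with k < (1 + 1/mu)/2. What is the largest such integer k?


1/mu = 148.
1 + 1/mu = 149.
(1 + 1/mu)/2 = 74.5 is not an integer, so k_max = floor(74.5) = 74.

74


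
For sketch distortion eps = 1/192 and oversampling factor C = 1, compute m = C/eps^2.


1/eps = 192.
(1/eps)^2 = 36864.
m = 1*36864 = 36864.

36864


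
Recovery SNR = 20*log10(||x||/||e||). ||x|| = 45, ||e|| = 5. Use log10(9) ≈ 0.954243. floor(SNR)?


||x||/||e|| = 45/5 = 9.
log10(9) ≈ 0.954243.
20*log10(||x||/||e||) ≈ 20*0.954243 = 19.08486.
floor(19.08486) = 19.

19


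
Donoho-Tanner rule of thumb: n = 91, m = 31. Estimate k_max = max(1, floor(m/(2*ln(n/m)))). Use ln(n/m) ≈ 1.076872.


n/m = 91/31.
ln(n/m) ≈ 1.076872.
2*ln(n/m) ≈ 2.153744.
m/(2*ln(n/m)) ≈ 31/2.153744 ≈ 14.3935.
floor = 14.
k_max = max(1, 14) = 14.

14


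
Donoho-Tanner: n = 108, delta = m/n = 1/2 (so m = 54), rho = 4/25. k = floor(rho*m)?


m = 1/2*108 = 54.
rho = 4/25.
rho*m = 4/25*54 = 8.64.
k = floor(8.64) = 8.

8


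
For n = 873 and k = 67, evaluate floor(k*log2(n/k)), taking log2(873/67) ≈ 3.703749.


log2(n/k) = log2(873/67) ≈ 3.703749.
k*log2(n/k) ≈ 67*3.703749 = 248.151183.
floor(248.151183) = 248.

248


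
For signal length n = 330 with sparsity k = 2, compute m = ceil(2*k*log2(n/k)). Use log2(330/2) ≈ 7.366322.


log2(n/k) = log2(330/2) ≈ 7.366322.
2*k*log2(n/k) ≈ 2*2*7.366322 = 29.465288.
m = ceil(29.465288) = 30.

30


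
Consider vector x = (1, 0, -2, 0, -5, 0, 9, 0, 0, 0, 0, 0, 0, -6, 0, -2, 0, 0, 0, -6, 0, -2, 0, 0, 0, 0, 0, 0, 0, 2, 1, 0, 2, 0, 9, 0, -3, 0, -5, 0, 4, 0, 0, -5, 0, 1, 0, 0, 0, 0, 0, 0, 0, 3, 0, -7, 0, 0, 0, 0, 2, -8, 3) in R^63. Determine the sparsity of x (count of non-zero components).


Non-zero positions: [0, 2, 4, 6, 13, 15, 19, 21, 29, 30, 32, 34, 36, 38, 40, 43, 45, 53, 55, 60, 61, 62].
Sparsity = 22.

22


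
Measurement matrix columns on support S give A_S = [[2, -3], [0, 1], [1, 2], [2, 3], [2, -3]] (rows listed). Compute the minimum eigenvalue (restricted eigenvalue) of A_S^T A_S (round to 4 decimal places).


A_S^T A_S = [[13, -4], [-4, 32]].
trace = 45.
det = 400.
disc = trace^2 - 4*det = 2025 - 4*400 = 425.
sqrt(425) ≈ 20.615528.
lam_min = (45 - sqrt(425))/2 ≈ (45 - 20.615528)/2 = 12.192236 ≈ 12.1922.

12.1922


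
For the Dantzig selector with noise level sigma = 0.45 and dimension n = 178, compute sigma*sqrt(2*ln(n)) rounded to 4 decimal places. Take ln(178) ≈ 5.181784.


ln(178) ≈ 5.181784.
2*ln(n) ≈ 10.363568.
sqrt(2*ln(n)) ≈ sqrt(10.363568) ≈ 3.21925.
threshold ≈ 0.45*3.21925 = 1.4486625 ≈ 1.4487.

1.4487


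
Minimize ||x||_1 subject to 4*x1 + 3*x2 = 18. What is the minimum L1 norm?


Axis intercepts:
  x1 = 9/2, x2 = 0: L1 = 9/2
  x1 = 0, x2 = 6: L1 = 6
x* = (9/2, 0)
||x*||_1 = 9/2.

9/2


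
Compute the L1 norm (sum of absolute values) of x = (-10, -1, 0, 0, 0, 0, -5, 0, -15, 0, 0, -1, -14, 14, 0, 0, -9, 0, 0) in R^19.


Non-zero entries: [(0, -10), (1, -1), (6, -5), (8, -15), (11, -1), (12, -14), (13, 14), (16, -9)]
Absolute values: [10, 1, 5, 15, 1, 14, 14, 9]
||x||_1 = sum = 69.

69


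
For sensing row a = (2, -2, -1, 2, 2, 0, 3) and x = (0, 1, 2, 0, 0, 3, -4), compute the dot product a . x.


Non-zero terms: ['-2*1', '-1*2', '0*3', '3*-4']
Products: [-2, -2, 0, -12]
y = sum = -16.

-16


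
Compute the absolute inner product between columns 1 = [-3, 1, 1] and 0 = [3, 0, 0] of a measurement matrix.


Inner product: -3*3 + 1*0 + 1*0
Products: [-9, 0, 0]
Sum = -9.
|dot| = 9.

9


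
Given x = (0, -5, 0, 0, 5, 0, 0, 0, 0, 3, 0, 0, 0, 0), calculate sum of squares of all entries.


Non-zero entries: [(1, -5), (4, 5), (9, 3)]
Squares: [25, 25, 9]
||x||_2^2 = sum = 59.

59


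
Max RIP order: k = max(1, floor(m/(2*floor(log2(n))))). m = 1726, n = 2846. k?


floor(log2(2846)) = 11.
2*11 = 22.
m/(2*floor(log2(n))) = 1726/22 ≈ 78.4545.
floor = 78.
k = max(1, 78) = 78.

78


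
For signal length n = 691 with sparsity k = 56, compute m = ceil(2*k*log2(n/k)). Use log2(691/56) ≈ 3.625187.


log2(n/k) = log2(691/56) ≈ 3.625187.
2*k*log2(n/k) ≈ 2*56*3.625187 = 406.020944.
m = ceil(406.020944) = 407.

407


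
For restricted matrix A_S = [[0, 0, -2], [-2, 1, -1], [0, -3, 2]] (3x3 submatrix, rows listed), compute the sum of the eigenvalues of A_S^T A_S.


Sum of eigenvalues of A_S^T A_S = trace(A_S^T A_S) = sum of squared column norms of A_S.
A_S^T A_S diagonal: [4, 10, 9].
trace = 4 + 10 + 9 = 23.

23


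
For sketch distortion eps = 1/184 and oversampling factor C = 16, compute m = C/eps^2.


1/eps = 184.
(1/eps)^2 = 33856.
m = 16*33856 = 541696.

541696


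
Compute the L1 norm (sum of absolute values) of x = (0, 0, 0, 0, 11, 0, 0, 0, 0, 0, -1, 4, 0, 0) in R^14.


Non-zero entries: [(4, 11), (10, -1), (11, 4)]
Absolute values: [11, 1, 4]
||x||_1 = sum = 16.

16


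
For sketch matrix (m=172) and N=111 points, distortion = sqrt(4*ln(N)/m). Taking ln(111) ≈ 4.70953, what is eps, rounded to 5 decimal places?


ln(111) ≈ 4.70953.
4*ln(N)/m ≈ 4*4.70953/172 ≈ 0.10952395.
eps = sqrt(0.10952395) ≈ 0.330944 ≈ 0.33094.

0.33094


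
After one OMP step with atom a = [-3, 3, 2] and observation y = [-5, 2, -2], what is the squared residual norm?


a^T a = 22.
a^T y = 17.
coeff = 17/22 = 17/22.
||r||^2 = 437/22.

437/22


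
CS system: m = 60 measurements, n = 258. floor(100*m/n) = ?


100*m/n = 100*60/258 ≈ 23.2558.
floor = 23.

23


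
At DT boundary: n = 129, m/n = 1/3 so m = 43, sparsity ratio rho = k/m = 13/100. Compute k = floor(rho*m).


m = 1/3*129 = 43.
rho = 13/100.
rho*m = 13/100*43 = 5.59.
k = floor(5.59) = 5.

5


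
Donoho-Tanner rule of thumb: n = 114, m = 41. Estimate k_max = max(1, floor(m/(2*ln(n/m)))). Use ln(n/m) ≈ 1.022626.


n/m = 114/41.
ln(n/m) ≈ 1.022626.
2*ln(n/m) ≈ 2.045252.
m/(2*ln(n/m)) ≈ 41/2.045252 ≈ 20.0464.
floor = 20.
k_max = max(1, 20) = 20.

20


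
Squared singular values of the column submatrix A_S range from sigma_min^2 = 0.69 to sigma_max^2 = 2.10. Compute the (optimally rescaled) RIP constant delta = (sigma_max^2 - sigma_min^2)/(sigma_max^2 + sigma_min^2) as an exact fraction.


lambda_max - lambda_min = 2.10 - 0.69 = 1.41.
lambda_max + lambda_min = 2.10 + 0.69 = 2.79.
delta = 1.41/2.79 = 141/279 = 47/93.

47/93


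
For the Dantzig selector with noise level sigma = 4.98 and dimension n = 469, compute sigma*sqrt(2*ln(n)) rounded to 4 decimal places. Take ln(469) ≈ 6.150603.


ln(469) ≈ 6.150603.
2*ln(n) ≈ 12.301206.
sqrt(2*ln(n)) ≈ sqrt(12.301206) ≈ 3.507308.
threshold ≈ 4.98*3.507308 = 17.46639384 ≈ 17.4664.

17.4664


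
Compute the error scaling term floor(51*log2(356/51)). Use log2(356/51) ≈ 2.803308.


log2(n/k) = log2(356/51) ≈ 2.803308.
k*log2(n/k) ≈ 51*2.803308 = 142.968708.
floor(142.968708) = 142.

142


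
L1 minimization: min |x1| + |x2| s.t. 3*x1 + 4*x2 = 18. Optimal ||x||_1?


Axis intercepts:
  x1 = 6, x2 = 0: L1 = 6
  x1 = 0, x2 = 9/2: L1 = 9/2
x* = (0, 9/2)
||x*||_1 = 9/2.

9/2


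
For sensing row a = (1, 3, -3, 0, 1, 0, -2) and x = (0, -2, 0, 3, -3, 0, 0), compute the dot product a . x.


Non-zero terms: ['3*-2', '0*3', '1*-3']
Products: [-6, 0, -3]
y = sum = -9.

-9


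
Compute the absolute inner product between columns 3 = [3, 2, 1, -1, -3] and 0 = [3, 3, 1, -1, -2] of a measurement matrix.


Inner product: 3*3 + 2*3 + 1*1 + -1*-1 + -3*-2
Products: [9, 6, 1, 1, 6]
Sum = 23.
|dot| = 23.

23


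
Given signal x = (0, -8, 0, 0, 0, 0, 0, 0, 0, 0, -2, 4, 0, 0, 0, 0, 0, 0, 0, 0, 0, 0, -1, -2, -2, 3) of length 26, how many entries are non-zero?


Non-zero positions: [1, 10, 11, 22, 23, 24, 25].
Sparsity = 7.

7


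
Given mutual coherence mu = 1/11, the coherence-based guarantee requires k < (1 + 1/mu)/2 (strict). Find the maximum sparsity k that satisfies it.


1/mu = 11.
1 + 1/mu = 12.
(1 + 1/mu)/2 = 6 is an integer and the inequality is strict, so k_max = 6 - 1 = 5.

5


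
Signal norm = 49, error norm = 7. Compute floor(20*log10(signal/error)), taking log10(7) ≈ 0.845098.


||x||/||e|| = 49/7 = 7.
log10(7) ≈ 0.845098.
20*log10(||x||/||e||) ≈ 20*0.845098 = 16.90196.
floor(16.90196) = 16.

16


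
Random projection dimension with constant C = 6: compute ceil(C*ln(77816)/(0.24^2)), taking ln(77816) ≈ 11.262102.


ln(77816) ≈ 11.262102.
eps^2 = 0.24^2 = 0.0576.
C*ln(N)/eps^2 ≈ 6*11.262102/0.0576 ≈ 1173.1356.
m = ceil(1173.1356) = 1174.

1174


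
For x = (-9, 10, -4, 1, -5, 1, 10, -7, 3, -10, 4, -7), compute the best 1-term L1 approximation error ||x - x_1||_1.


Sorted |x_i| descending: [10, 10, 10, 9, 7, 7, 5, 4, 4, 3, 1, 1]
Keep top 1: [10]
Tail entries: [10, 10, 9, 7, 7, 5, 4, 4, 3, 1, 1]
L1 error = sum of tail = 61.

61


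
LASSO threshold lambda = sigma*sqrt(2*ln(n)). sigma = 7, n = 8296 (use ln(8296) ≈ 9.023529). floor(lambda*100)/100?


ln(8296) ≈ 9.023529.
2*ln(n) ≈ 18.047058.
sqrt(2*ln(n)) ≈ sqrt(18.047058) ≈ 4.248183.
lambda ≈ 7*4.248183 = 29.737281.
floor(lambda*100)/100 = 29.73.

29.73


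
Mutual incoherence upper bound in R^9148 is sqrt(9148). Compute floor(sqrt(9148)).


95^2 = 9025 <= 9148 < 9216 = 96^2, so 95 <= sqrt(9148) < 96.
floor(sqrt(9148)) = 95.

95


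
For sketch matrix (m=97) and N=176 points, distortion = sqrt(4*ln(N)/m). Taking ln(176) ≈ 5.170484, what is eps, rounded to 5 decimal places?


ln(176) ≈ 5.170484.
4*ln(N)/m ≈ 4*5.170484/97 ≈ 0.21321584.
eps = sqrt(0.21321584) ≈ 0.461753 ≈ 0.46175.

0.46175


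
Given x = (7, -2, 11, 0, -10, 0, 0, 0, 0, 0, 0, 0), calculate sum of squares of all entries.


Non-zero entries: [(0, 7), (1, -2), (2, 11), (4, -10)]
Squares: [49, 4, 121, 100]
||x||_2^2 = sum = 274.

274


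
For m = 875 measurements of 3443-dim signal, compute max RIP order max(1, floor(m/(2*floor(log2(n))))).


floor(log2(3443)) = 11.
2*11 = 22.
m/(2*floor(log2(n))) = 875/22 ≈ 39.7727.
floor = 39.
k = max(1, 39) = 39.

39


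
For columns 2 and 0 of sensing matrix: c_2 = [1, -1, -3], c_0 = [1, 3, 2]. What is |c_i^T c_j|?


Inner product: 1*1 + -1*3 + -3*2
Products: [1, -3, -6]
Sum = -8.
|dot| = 8.

8


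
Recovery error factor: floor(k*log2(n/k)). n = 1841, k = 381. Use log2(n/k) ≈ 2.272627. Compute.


log2(n/k) = log2(1841/381) ≈ 2.272627.
k*log2(n/k) ≈ 381*2.272627 = 865.870887.
floor(865.870887) = 865.

865


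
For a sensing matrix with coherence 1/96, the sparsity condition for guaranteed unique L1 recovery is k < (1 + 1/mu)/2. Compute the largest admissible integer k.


1/mu = 96.
1 + 1/mu = 97.
(1 + 1/mu)/2 = 48.5 is not an integer, so k_max = floor(48.5) = 48.

48


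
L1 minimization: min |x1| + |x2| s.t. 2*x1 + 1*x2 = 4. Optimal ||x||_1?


Axis intercepts:
  x1 = 2, x2 = 0: L1 = 2
  x1 = 0, x2 = 4: L1 = 4
x* = (2, 0)
||x*||_1 = 2.

2


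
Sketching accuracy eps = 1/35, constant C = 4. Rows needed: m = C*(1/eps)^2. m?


1/eps = 35.
(1/eps)^2 = 1225.
m = 4*1225 = 4900.

4900


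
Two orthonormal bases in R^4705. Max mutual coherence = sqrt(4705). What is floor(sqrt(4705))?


68^2 = 4624 <= 4705 < 4761 = 69^2, so 68 <= sqrt(4705) < 69.
floor(sqrt(4705)) = 68.

68


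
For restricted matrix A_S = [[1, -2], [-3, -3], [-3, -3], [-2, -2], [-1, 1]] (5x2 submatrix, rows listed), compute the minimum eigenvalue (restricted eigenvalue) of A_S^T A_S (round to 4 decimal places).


A_S^T A_S = [[24, 19], [19, 27]].
trace = 51.
det = 287.
disc = trace^2 - 4*det = 2601 - 4*287 = 1453.
sqrt(1453) ≈ 38.118237.
lam_min = (51 - sqrt(1453))/2 ≈ (51 - 38.118237)/2 = 6.4408815 ≈ 6.4409.

6.4409


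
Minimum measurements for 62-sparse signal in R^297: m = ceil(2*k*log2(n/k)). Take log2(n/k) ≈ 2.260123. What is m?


log2(n/k) = log2(297/62) ≈ 2.260123.
2*k*log2(n/k) ≈ 2*62*2.260123 = 280.255252.
m = ceil(280.255252) = 281.

281


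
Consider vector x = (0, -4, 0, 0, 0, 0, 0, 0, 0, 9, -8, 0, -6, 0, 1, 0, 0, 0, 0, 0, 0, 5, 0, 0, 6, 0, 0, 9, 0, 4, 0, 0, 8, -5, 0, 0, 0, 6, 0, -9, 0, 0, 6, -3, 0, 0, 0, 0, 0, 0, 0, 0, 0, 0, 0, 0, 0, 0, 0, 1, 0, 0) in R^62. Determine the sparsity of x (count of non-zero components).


Non-zero positions: [1, 9, 10, 12, 14, 21, 24, 27, 29, 32, 33, 37, 39, 42, 43, 59].
Sparsity = 16.

16


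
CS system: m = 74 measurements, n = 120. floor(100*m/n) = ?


100*m/n = 100*74/120 ≈ 61.6667.
floor = 61.

61


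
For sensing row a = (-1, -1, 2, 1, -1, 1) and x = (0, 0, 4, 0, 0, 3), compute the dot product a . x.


Non-zero terms: ['2*4', '1*3']
Products: [8, 3]
y = sum = 11.

11


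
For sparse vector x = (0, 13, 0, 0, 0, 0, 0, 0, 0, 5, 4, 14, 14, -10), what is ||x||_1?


Non-zero entries: [(1, 13), (9, 5), (10, 4), (11, 14), (12, 14), (13, -10)]
Absolute values: [13, 5, 4, 14, 14, 10]
||x||_1 = sum = 60.

60


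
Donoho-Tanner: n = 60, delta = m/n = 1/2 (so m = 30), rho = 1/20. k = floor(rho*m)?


m = 1/2*60 = 30.
rho = 1/20.
rho*m = 1/20*30 = 1.5.
k = floor(1.5) = 1.

1


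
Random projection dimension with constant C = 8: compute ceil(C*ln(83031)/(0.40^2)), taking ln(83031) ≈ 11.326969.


ln(83031) ≈ 11.326969.
eps^2 = 0.40^2 = 0.16.
C*ln(N)/eps^2 ≈ 8*11.326969/0.16 ≈ 566.3484.
m = ceil(566.3484) = 567.

567


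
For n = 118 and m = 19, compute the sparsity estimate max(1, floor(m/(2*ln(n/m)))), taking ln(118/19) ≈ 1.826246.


n/m = 118/19.
ln(n/m) ≈ 1.826246.
2*ln(n/m) ≈ 3.652492.
m/(2*ln(n/m)) ≈ 19/3.652492 ≈ 5.2019.
floor = 5.
k_max = max(1, 5) = 5.

5


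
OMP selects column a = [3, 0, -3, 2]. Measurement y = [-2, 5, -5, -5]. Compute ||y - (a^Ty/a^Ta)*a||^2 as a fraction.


a^T a = 22.
a^T y = -1.
coeff = -1/22 = -1/22.
||r||^2 = 1737/22.

1737/22
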